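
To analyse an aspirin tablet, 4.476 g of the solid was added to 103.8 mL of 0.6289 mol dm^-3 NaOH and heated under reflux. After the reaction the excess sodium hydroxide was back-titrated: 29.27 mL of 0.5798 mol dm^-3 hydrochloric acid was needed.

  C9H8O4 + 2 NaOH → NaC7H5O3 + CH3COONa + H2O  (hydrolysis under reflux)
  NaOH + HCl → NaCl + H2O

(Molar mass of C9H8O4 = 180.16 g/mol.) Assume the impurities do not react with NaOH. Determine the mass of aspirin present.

n(NaOH) added = 0.1038 × 0.6289 = 0.06528 mol
n(HCl) used in back-titration = 0.02927 × 0.5798 = 0.01697 mol
n(NaOH) left over = 0.01697 mol (1:1 ratio)
n(NaOH) consumed by analyte = 0.06528 − 0.01697 = 0.04831 mol
From the 1:2 ratio, n(C9H8O4) = 1/2 × 0.04831 = 0.02415 mol
mass of C9H8O4 = 0.02415 × 180.16 = 4.352 g

4.352 g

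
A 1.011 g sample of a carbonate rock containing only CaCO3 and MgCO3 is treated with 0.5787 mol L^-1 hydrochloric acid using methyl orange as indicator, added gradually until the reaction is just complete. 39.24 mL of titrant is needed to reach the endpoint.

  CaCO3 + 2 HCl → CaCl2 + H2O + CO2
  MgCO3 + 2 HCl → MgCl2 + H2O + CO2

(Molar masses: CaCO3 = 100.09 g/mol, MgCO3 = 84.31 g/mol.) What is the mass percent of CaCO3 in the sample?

33.71 %

n(HCl) = 0.03924 × 0.5787 = 0.02271 mol
Let x = n(CaCO3), y = n(MgCO3).
Titrant: 2x + 2y = 0.02271;  mass: 100.09x + 84.31y = 1.011
Solving, x = 3.405 × 10^-3 mol, y = 7.949 × 10^-3 mol
mass of CaCO3 = 3.405 × 10^-3 × 100.09 = 0.3408 g
% CaCO3 = 0.3408 / 1.011 × 100 = 33.71 %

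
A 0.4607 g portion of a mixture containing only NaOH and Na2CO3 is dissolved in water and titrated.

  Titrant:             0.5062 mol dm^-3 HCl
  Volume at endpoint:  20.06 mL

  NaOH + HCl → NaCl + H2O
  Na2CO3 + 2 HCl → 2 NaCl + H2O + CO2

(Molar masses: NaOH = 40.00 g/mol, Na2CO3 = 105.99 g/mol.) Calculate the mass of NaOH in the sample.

0.2383 g

n(HCl) = 0.02006 × 0.5062 = 0.01015 mol
Let x = n(NaOH), y = n(Na2CO3).
Titrant: 1x + 2y = 0.01015;  mass: 40.00x + 105.99y = 0.4607
Solving, x = 5.959 × 10^-3 mol, y = 2.098 × 10^-3 mol
mass of NaOH = 5.959 × 10^-3 × 40.00 = 0.2383 g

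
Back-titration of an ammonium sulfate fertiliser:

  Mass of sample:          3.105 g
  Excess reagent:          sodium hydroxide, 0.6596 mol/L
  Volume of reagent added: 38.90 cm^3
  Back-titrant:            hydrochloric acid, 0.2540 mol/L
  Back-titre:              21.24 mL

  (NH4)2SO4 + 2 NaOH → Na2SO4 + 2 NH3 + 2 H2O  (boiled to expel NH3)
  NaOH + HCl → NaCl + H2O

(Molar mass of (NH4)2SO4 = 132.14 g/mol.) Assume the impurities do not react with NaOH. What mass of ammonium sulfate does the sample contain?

1.339 g

n(NaOH) added = 0.03890 × 0.6596 = 0.02566 mol
n(HCl) used in back-titration = 0.02124 × 0.2540 = 5.395 × 10^-3 mol
n(NaOH) left over = 5.395 × 10^-3 mol (1:1 ratio)
n(NaOH) consumed by analyte = 0.02566 − 5.395 × 10^-3 = 0.02026 mol
From the 1:2 ratio, n((NH4)2SO4) = 1/2 × 0.02026 = 0.01013 mol
mass of (NH4)2SO4 = 0.01013 × 132.14 = 1.339 g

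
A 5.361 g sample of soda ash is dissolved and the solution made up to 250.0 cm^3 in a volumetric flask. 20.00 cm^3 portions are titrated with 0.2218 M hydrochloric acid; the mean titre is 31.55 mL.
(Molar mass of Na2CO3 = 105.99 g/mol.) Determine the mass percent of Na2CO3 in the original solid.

86.47 %

Na2CO3 + 2 HCl → 2 NaCl + H2O + CO2
n(HCl) per titration = 0.03155 × 0.2218 = 6.998 × 10^-3 mol
From the 1:2 ratio, n(Na2CO3) in each aliquot = 1/2 × 6.998 × 10^-3 = 3.499 × 10^-3 mol
n(Na2CO3) in the whole flask = 3.499 × 10^-3 × 250.0/20.00 = 0.04374 mol
mass of Na2CO3 = 0.04374 × 105.99 = 4.636 g
% Na2CO3 = 4.636 / 5.361 × 100 = 86.47 %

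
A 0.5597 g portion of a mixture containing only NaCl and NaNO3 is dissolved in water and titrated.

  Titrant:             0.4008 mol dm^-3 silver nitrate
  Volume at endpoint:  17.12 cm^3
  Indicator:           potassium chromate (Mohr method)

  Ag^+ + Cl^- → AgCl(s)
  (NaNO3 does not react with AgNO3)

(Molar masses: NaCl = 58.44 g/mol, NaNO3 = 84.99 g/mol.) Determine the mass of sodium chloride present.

0.4010 g

n(AgNO3) = 0.01712 × 0.4008 = 6.862 × 10^-3 mol
Let x = n(NaCl), y = n(NaNO3).
Titrant: 1x = 6.862 × 10^-3;  mass: 58.44x + 84.99y = 0.5597
Solving, x = 6.862 × 10^-3 mol, y = 1.867 × 10^-3 mol
mass of NaCl = 6.862 × 10^-3 × 58.44 = 0.4010 g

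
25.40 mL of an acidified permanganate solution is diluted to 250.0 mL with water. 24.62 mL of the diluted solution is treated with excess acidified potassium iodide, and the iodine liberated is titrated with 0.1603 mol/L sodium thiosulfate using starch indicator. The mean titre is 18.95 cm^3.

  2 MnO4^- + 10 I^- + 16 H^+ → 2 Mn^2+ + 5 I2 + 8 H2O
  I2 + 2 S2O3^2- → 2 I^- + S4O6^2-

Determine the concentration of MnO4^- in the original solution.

0.2429 mol/L

n(S2O3^2-) = 0.01895 × 0.1603 = 3.038 × 10^-3 mol
n(I2) = n(S2O3^2-)/2 = 1.519 × 10^-3 mol
From the 2:5 ratio, n(MnO4^-) in the aliquot = 2/5 × 1.519 × 10^-3 = 6.075 × 10^-4 mol
[MnO4^-]_dilute = 6.075 × 10^-4 / 0.02462 = 0.02468 mol/L
[MnO4^-]_original = 0.02468 × 250.0/25.40 = 0.2429 mol/L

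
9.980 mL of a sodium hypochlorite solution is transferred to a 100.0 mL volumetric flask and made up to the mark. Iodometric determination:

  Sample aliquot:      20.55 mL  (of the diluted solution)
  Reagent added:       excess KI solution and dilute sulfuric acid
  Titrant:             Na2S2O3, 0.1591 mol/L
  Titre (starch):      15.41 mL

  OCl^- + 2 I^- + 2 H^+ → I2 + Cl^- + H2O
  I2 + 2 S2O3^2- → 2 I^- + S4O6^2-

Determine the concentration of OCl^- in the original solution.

n(S2O3^2-) = 0.01541 × 0.1591 = 2.452 × 10^-3 mol
n(I2) = n(S2O3^2-)/2 = 1.226 × 10^-3 mol
n(OCl^-) in the aliquot = 1.226 × 10^-3 mol (1:1 ratio)
[OCl^-]_dilute = 1.226 × 10^-3 / 0.02055 = 0.05965 mol/L
[OCl^-]_original = 0.05965 × 100.0/9.980 = 0.5977 mol/L

0.5977 mol/L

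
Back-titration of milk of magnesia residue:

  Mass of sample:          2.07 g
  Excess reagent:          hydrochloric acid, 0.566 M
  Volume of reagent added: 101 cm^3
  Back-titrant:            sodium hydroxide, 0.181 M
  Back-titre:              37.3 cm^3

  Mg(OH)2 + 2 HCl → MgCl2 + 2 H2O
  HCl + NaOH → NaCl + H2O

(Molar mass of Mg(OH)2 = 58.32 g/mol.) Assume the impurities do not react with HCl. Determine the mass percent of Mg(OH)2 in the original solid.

n(HCl) added = 0.101 × 0.566 = 0.0572 mol
n(NaOH) used in back-titration = 0.0373 × 0.181 = 6.75 × 10^-3 mol
n(HCl) left over = 6.75 × 10^-3 mol (1:1 ratio)
n(HCl) consumed by analyte = 0.0572 − 6.75 × 10^-3 = 0.0504 mol
From the 1:2 ratio, n(Mg(OH)2) = 1/2 × 0.0504 = 0.0252 mol
mass of Mg(OH)2 = 0.0252 × 58.32 = 1.47 g
% Mg(OH)2 = 1.47 / 2.07 × 100 = 71.0 %

71.0 %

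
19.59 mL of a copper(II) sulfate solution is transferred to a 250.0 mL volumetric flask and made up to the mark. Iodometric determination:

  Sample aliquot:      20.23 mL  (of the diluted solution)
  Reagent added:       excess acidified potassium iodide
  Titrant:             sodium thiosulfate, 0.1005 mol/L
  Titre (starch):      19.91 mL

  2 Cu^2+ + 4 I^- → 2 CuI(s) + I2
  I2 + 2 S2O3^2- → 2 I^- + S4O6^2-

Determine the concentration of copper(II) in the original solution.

1.262 mol/L

n(S2O3^2-) = 0.01991 × 0.1005 = 2.001 × 10^-3 mol
n(I2) = n(S2O3^2-)/2 = 1.000 × 10^-3 mol
From the 2:1 ratio, n(Cu2+) in the aliquot = 2/1 × 1.000 × 10^-3 = 2.001 × 10^-3 mol
[Cu2+]_dilute = 2.001 × 10^-3 / 0.02023 = 0.09891 mol/L
[Cu2+]_original = 0.09891 × 250.0/19.59 = 1.262 mol/L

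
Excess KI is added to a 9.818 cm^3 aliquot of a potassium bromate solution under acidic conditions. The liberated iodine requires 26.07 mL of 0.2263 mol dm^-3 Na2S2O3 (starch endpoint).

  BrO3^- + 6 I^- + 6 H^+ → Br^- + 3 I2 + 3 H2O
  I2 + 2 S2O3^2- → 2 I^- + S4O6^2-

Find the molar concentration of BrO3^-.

n(S2O3^2-) = 0.02607 × 0.2263 = 5.900 × 10^-3 mol
n(I2) = n(S2O3^2-)/2 = 2.950 × 10^-3 mol
From the 1:3 ratio, n(BrO3^-) in the aliquot = 1/3 × 2.950 × 10^-3 = 9.833 × 10^-4 mol
[BrO3^-] = 9.833 × 10^-4 / 0.009818 = 0.1002 mol/L

0.1002 mol/L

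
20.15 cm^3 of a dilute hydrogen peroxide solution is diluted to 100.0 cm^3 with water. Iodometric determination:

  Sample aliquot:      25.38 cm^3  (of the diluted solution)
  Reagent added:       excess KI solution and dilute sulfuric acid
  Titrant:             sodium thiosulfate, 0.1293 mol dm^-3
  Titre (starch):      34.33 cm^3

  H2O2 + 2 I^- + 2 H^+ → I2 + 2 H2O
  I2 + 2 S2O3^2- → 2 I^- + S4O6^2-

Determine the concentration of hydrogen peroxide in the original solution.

n(S2O3^2-) = 0.03433 × 0.1293 = 4.439 × 10^-3 mol
n(I2) = n(S2O3^2-)/2 = 2.219 × 10^-3 mol
n(H2O2) in the aliquot = 2.219 × 10^-3 mol (1:1 ratio)
[H2O2]_dilute = 2.219 × 10^-3 / 0.02538 = 0.08745 mol/L
[H2O2]_original = 0.08745 × 100.0/20.15 = 0.4340 mol/L

0.4340 mol/L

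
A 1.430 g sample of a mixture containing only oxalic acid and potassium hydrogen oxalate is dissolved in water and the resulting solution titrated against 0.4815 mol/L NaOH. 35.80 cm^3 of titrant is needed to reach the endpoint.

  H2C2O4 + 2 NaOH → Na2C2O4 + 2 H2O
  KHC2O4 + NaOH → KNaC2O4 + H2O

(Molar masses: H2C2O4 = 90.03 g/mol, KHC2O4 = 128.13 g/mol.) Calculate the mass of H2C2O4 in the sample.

0.4217 g

n(NaOH) = 0.03580 × 0.4815 = 0.01724 mol
Let x = n(H2C2O4), y = n(KHC2O4).
Titrant: 2x + 1y = 0.01724;  mass: 90.03x + 128.13y = 1.430
Solving, x = 4.684 × 10^-3 mol, y = 7.869 × 10^-3 mol
mass of H2C2O4 = 4.684 × 10^-3 × 90.03 = 0.4217 g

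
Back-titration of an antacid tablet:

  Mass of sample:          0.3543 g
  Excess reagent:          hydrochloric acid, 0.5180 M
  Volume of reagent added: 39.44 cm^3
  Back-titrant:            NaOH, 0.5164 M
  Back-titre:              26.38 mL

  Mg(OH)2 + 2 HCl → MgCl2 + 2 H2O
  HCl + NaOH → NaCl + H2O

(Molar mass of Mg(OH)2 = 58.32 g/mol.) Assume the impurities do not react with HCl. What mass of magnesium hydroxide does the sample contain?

n(HCl) added = 0.03944 × 0.5180 = 0.02043 mol
n(NaOH) used in back-titration = 0.02638 × 0.5164 = 0.01362 mol
n(HCl) left over = 0.01362 mol (1:1 ratio)
n(HCl) consumed by analyte = 0.02043 − 0.01362 = 6.807 × 10^-3 mol
From the 1:2 ratio, n(Mg(OH)2) = 1/2 × 6.807 × 10^-3 = 3.404 × 10^-3 mol
mass of Mg(OH)2 = 3.404 × 10^-3 × 58.32 = 0.1985 g

0.1985 g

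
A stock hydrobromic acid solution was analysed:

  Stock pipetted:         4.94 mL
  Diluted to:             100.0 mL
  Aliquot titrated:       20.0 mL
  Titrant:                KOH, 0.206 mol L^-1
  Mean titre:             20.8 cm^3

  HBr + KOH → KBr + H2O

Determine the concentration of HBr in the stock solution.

4.34 mol/L

n(KOH) = 0.0208 × 0.206 = 4.28 × 10^-3 mol
n(HBr) in the aliquot = 4.28 × 10^-3 mol (1:1 ratio)
[HBr]_dilute = 4.28 × 10^-3 / 0.0200 = 0.214 mol/L
Dilution factor = 100.0 / 4.94 = 20.24
[HBr]_stock = 0.214 × 20.24 = 4.34 mol/L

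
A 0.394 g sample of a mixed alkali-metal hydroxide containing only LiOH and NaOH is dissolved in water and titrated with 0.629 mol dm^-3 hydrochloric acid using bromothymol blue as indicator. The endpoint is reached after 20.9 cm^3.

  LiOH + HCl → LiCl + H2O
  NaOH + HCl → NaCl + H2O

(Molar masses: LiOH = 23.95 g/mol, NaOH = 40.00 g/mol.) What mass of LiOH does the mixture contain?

n(HCl) = 0.0209 × 0.629 = 0.0131 mol
Let x = n(LiOH), y = n(NaOH).
Titrant: 1x + 1y = 0.0131;  mass: 23.95x + 40.00y = 0.394
Solving, x = 8.21 × 10^-3 mol, y = 4.93 × 10^-3 mol
mass of LiOH = 8.21 × 10^-3 × 23.95 = 0.197 g

0.197 g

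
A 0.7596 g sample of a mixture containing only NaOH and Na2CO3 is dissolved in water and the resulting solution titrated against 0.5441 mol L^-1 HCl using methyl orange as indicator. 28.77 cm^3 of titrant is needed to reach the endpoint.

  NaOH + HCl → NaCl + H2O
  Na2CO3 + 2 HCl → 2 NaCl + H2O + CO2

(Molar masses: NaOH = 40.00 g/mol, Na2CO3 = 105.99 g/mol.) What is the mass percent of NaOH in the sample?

28.35 %

n(HCl) = 0.02877 × 0.5441 = 0.01565 mol
Let x = n(NaOH), y = n(Na2CO3).
Titrant: 1x + 2y = 0.01565;  mass: 40.00x + 105.99y = 0.7596
Solving, x = 5.384 × 10^-3 mol, y = 5.135 × 10^-3 mol
mass of NaOH = 5.384 × 10^-3 × 40.00 = 0.2154 g
% NaOH = 0.2154 / 0.7596 × 100 = 28.35 %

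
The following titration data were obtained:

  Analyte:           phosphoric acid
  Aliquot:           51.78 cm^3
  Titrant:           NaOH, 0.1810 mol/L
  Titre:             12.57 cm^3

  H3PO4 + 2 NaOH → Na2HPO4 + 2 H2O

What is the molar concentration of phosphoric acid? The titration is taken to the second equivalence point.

0.02197 mol/L

n(NaOH) = 0.01257 L × 0.1810 mol/L = 2.275 × 10^-3 mol
From the 1:2 mole ratio, n(H3PO4) = 1/2 × 2.275 × 10^-3 = 1.138 × 10^-3 mol
[H3PO4] = 1.138 × 10^-3 mol / 0.05178 L = 0.02197 mol/L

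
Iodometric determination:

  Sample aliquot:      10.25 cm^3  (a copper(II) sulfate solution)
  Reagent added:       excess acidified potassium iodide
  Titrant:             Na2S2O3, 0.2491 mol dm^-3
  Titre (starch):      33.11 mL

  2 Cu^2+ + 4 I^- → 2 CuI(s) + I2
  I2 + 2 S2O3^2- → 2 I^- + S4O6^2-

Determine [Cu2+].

0.8047 mol/L

n(S2O3^2-) = 0.03311 × 0.2491 = 8.248 × 10^-3 mol
n(I2) = n(S2O3^2-)/2 = 4.124 × 10^-3 mol
From the 2:1 ratio, n(Cu2+) in the aliquot = 2/1 × 4.124 × 10^-3 = 8.248 × 10^-3 mol
[Cu2+] = 8.248 × 10^-3 / 0.01025 = 0.8047 mol/L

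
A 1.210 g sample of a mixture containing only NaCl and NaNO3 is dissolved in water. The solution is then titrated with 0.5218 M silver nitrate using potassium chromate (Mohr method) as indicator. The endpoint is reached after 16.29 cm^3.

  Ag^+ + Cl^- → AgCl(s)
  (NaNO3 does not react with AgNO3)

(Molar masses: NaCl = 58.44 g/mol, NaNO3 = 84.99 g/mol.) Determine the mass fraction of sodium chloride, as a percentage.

41.05 %

n(AgNO3) = 0.01629 × 0.5218 = 8.500 × 10^-3 mol
Let x = n(NaCl), y = n(NaNO3).
Titrant: 1x = 8.500 × 10^-3;  mass: 58.44x + 84.99y = 1.210
Solving, x = 8.500 × 10^-3 mol, y = 8.392 × 10^-3 mol
mass of NaCl = 8.500 × 10^-3 × 58.44 = 0.4967 g
% NaCl = 0.4967 / 1.210 × 100 = 41.05 %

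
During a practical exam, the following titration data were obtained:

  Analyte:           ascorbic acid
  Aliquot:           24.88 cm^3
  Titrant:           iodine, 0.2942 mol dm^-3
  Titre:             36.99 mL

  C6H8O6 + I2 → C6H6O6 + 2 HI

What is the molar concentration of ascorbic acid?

n(I2) = 0.03699 L × 0.2942 mol/L = 0.01088 mol
n(C6H8O6) = 0.01088 mol (1:1 mole ratio)
[C6H8O6] = 0.01088 mol / 0.02488 L = 0.4374 mol/L

0.4374 mol/L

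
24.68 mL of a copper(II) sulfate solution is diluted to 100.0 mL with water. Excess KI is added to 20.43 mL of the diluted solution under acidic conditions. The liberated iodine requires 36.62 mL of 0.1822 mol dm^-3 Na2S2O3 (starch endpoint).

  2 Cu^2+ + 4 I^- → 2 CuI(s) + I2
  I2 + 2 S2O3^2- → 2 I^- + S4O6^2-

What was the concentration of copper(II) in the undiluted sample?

1.323 mol/L

n(S2O3^2-) = 0.03662 × 0.1822 = 6.672 × 10^-3 mol
n(I2) = n(S2O3^2-)/2 = 3.336 × 10^-3 mol
From the 2:1 ratio, n(Cu2+) in the aliquot = 2/1 × 3.336 × 10^-3 = 6.672 × 10^-3 mol
[Cu2+]_dilute = 6.672 × 10^-3 / 0.02043 = 0.3266 mol/L
[Cu2+]_original = 0.3266 × 100.0/24.68 = 1.323 mol/L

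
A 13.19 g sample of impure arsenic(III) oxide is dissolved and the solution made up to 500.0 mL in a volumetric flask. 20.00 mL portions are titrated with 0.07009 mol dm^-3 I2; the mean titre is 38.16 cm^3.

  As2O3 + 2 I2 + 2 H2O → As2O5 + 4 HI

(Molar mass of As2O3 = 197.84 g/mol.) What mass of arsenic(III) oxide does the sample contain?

n(I2) per titration = 0.03816 × 0.07009 = 2.675 × 10^-3 mol
From the 1:2 ratio, n(As2O3) in each aliquot = 1/2 × 2.675 × 10^-3 = 1.337 × 10^-3 mol
n(As2O3) in the whole flask = 1.337 × 10^-3 × 500.0/20.00 = 0.03343 mol
mass of As2O3 = 0.03343 × 197.84 = 6.614 g

6.614 g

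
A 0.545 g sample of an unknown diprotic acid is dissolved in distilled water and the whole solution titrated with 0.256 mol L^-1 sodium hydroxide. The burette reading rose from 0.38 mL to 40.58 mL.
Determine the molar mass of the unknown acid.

n(NaOH) = 0.0402 L × 0.256 mol/L = 0.0103 mol
From the 1:2 ratio, n(H2A) = 1/2 × 0.0103 = 5.15 × 10^-3 mol
M = m / n = 0.545 g / 5.15 × 10^-3 mol = 106 g/mol

106 g/mol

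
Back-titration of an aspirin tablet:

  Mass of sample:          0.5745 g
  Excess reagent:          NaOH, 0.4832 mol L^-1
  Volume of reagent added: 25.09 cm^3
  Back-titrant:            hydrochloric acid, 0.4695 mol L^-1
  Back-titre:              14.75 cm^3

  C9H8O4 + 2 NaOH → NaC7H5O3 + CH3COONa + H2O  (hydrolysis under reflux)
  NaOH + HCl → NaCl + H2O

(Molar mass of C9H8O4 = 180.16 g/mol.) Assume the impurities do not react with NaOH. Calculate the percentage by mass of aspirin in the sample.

n(NaOH) added = 0.02509 × 0.4832 = 0.01212 mol
n(HCl) used in back-titration = 0.01475 × 0.4695 = 6.925 × 10^-3 mol
n(NaOH) left over = 6.925 × 10^-3 mol (1:1 ratio)
n(NaOH) consumed by analyte = 0.01212 − 6.925 × 10^-3 = 5.198 × 10^-3 mol
From the 1:2 ratio, n(C9H8O4) = 1/2 × 5.198 × 10^-3 = 2.599 × 10^-3 mol
mass of C9H8O4 = 2.599 × 10^-3 × 180.16 = 0.4683 g
% C9H8O4 = 0.4683 / 0.5745 × 100 = 81.51 %

81.51 %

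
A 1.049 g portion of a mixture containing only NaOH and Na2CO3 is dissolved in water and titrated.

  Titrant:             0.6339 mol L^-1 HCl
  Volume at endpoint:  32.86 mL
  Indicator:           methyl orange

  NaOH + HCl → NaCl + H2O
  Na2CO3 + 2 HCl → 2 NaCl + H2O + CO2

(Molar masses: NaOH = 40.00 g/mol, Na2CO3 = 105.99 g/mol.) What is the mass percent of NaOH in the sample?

16.10 %

n(HCl) = 0.03286 × 0.6339 = 0.02083 mol
Let x = n(NaOH), y = n(Na2CO3).
Titrant: 1x + 2y = 0.02083;  mass: 40.00x + 105.99y = 1.049
Solving, x = 4.223 × 10^-3 mol, y = 8.303 × 10^-3 mol
mass of NaOH = 4.223 × 10^-3 × 40.00 = 0.1689 g
% NaOH = 0.1689 / 1.049 × 100 = 16.10 %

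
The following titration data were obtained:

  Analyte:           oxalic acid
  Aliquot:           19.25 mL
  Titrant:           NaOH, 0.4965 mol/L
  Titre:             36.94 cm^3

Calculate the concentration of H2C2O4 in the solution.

H2C2O4 + 2 NaOH → Na2C2O4 + 2 H2O
n(NaOH) = 0.03694 L × 0.4965 mol/L = 0.01834 mol
From the 1:2 mole ratio, n(H2C2O4) = 1/2 × 0.01834 = 9.170 × 10^-3 mol
[H2C2O4] = 9.170 × 10^-3 mol / 0.01925 L = 0.4764 mol/L

0.4764 mol/L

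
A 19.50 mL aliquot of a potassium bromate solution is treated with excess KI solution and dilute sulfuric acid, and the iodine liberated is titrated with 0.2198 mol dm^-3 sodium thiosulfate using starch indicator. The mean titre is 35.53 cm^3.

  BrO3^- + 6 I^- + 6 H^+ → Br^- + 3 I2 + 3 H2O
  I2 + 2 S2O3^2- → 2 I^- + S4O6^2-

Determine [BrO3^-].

0.06675 mol/L

n(S2O3^2-) = 0.03553 × 0.2198 = 7.809 × 10^-3 mol
n(I2) = n(S2O3^2-)/2 = 3.905 × 10^-3 mol
From the 1:3 ratio, n(BrO3^-) in the aliquot = 1/3 × 3.905 × 10^-3 = 1.302 × 10^-3 mol
[BrO3^-] = 1.302 × 10^-3 / 0.01950 = 0.06675 mol/L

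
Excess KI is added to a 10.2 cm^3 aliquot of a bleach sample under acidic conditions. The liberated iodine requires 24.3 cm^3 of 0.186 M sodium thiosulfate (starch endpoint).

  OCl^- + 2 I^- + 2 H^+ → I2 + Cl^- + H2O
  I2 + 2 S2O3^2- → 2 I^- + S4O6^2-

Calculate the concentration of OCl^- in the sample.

n(S2O3^2-) = 0.0243 × 0.186 = 4.52 × 10^-3 mol
n(I2) = n(S2O3^2-)/2 = 2.26 × 10^-3 mol
n(OCl^-) in the aliquot = 2.26 × 10^-3 mol (1:1 ratio)
[OCl^-] = 2.26 × 10^-3 / 0.0102 = 0.222 mol/L

0.222 M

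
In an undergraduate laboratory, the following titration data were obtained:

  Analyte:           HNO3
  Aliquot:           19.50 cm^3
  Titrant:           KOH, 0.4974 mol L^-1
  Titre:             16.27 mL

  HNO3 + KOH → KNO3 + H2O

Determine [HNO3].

0.4150 mol/L

n(KOH) = 0.01627 L × 0.4974 mol/L = 8.093 × 10^-3 mol
n(HNO3) = 8.093 × 10^-3 mol (1:1 mole ratio)
[HNO3] = 8.093 × 10^-3 mol / 0.01950 L = 0.4150 mol/L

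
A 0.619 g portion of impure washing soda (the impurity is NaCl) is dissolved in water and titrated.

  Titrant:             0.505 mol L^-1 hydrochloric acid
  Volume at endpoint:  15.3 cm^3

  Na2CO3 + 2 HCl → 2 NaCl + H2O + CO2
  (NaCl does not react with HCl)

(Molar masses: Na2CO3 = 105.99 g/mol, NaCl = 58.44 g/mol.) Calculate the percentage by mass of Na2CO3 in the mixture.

n(HCl) = 0.0153 × 0.505 = 7.73 × 10^-3 mol
Let x = n(Na2CO3), y = n(NaCl).
Titrant: 2x = 7.73 × 10^-3;  mass: 105.99x + 58.44y = 0.619
Solving, x = 3.86 × 10^-3 mol, y = 3.59 × 10^-3 mol
mass of Na2CO3 = 3.86 × 10^-3 × 105.99 = 0.409 g
% Na2CO3 = 0.409 / 0.619 × 100 = 66.1 %

66.1 %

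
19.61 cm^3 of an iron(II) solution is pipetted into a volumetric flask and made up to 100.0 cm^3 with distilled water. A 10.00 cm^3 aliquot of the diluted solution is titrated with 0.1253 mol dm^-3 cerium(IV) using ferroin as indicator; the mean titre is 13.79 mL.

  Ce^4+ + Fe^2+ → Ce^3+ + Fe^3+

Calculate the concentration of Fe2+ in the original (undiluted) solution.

n(Ce4+) = 0.01379 × 0.1253 = 1.728 × 10^-3 mol
n(Fe2+) in the aliquot = 1.728 × 10^-3 mol (1:1 ratio)
[Fe2+]_dilute = 1.728 × 10^-3 / 0.01000 = 0.1728 mol/L
Dilution factor = 100.0 / 19.61 = 5.099
[Fe2+]_stock = 0.1728 × 5.099 = 0.8811 mol/L

0.8811 mol/L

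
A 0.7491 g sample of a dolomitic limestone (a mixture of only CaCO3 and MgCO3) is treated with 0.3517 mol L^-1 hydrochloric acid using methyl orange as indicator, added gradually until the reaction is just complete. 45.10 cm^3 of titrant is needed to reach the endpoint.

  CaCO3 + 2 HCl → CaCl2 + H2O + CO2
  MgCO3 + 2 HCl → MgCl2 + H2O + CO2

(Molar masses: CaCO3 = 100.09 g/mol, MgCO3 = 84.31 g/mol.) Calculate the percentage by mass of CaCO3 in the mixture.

68.12 %

n(HCl) = 0.04510 × 0.3517 = 0.01586 mol
Let x = n(CaCO3), y = n(MgCO3).
Titrant: 2x + 2y = 0.01586;  mass: 100.09x + 84.31y = 0.7491
Solving, x = 5.098 × 10^-3 mol, y = 2.833 × 10^-3 mol
mass of CaCO3 = 5.098 × 10^-3 × 100.09 = 0.5103 g
% CaCO3 = 0.5103 / 0.7491 × 100 = 68.12 %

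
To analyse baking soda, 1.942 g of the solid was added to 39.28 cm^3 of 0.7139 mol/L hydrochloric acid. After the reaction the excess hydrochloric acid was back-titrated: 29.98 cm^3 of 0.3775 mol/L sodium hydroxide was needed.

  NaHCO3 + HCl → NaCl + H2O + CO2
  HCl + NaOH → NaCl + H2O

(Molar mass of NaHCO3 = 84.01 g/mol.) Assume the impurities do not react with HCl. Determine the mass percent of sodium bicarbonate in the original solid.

n(HCl) added = 0.03928 × 0.7139 = 0.02804 mol
n(NaOH) used in back-titration = 0.02998 × 0.3775 = 0.01132 mol
n(HCl) left over = 0.01132 mol (1:1 ratio)
n(HCl) consumed by analyte = 0.02804 − 0.01132 = 0.01672 mol
n(NaHCO3) = 0.01672 mol (1:1 ratio)
mass of NaHCO3 = 0.01672 × 84.01 = 1.405 g
% NaHCO3 = 1.405 / 1.942 × 100 = 72.35 %

72.35 %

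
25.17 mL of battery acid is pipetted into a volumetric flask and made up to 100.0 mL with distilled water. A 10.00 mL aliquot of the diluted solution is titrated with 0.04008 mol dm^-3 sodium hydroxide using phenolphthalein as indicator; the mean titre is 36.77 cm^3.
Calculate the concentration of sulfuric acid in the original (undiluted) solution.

H2SO4 + 2 NaOH → Na2SO4 + 2 H2O
n(NaOH) = 0.03677 × 0.04008 = 1.474 × 10^-3 mol
From the 1:2 ratio, n(H2SO4) in the aliquot = 1/2 × 1.474 × 10^-3 = 7.369 × 10^-4 mol
[H2SO4]_dilute = 7.369 × 10^-4 / 0.01000 = 0.07369 mol/L
Dilution factor = 100.0 / 25.17 = 3.973
[H2SO4]_stock = 0.07369 × 3.973 = 0.2928 mol/L

0.2928 mol/L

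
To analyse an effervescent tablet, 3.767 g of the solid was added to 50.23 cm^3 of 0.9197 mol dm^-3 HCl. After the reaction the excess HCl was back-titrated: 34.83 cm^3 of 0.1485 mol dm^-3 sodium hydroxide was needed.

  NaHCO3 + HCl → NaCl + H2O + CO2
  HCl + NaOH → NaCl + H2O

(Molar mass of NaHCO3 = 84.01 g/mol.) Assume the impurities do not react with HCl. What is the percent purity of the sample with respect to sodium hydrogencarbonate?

n(HCl) added = 0.05023 × 0.9197 = 0.04620 mol
n(NaOH) used in back-titration = 0.03483 × 0.1485 = 5.172 × 10^-3 mol
n(HCl) left over = 5.172 × 10^-3 mol (1:1 ratio)
n(HCl) consumed by analyte = 0.04620 − 5.172 × 10^-3 = 0.04102 mol
n(NaHCO3) = 0.04102 mol (1:1 ratio)
mass of NaHCO3 = 0.04102 × 84.01 = 3.446 g
% NaHCO3 = 3.446 / 3.767 × 100 = 91.49 %

91.49 %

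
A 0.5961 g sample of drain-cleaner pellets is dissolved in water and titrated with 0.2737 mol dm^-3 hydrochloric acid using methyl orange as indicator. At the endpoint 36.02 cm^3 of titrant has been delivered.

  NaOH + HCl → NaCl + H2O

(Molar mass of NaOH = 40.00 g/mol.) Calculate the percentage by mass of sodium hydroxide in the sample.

66.15 %

n(HCl) = 0.03602 L × 0.2737 mol/L = 9.859 × 10^-3 mol
n(NaOH) = 9.859 × 10^-3 mol (1:1 ratio)
mass of NaOH = 9.859 × 10^-3 × 40.00 g/mol = 0.3943 g
% NaOH = 0.3943 / 0.5961 × 100 = 66.15 %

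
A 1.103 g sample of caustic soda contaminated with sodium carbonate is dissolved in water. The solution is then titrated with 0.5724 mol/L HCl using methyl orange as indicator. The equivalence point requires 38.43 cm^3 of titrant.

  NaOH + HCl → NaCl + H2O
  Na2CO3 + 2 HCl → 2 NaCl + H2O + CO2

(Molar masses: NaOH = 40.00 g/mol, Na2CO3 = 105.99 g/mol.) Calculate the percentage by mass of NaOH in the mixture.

n(HCl) = 0.03843 × 0.5724 = 0.02200 mol
Let x = n(NaOH), y = n(Na2CO3).
Titrant: 1x + 2y = 0.02200;  mass: 40.00x + 105.99y = 1.103
Solving, x = 4.829 × 10^-3 mol, y = 8.584 × 10^-3 mol
mass of NaOH = 4.829 × 10^-3 × 40.00 = 0.1931 g
% NaOH = 0.1931 / 1.103 × 100 = 17.51 %

17.51 %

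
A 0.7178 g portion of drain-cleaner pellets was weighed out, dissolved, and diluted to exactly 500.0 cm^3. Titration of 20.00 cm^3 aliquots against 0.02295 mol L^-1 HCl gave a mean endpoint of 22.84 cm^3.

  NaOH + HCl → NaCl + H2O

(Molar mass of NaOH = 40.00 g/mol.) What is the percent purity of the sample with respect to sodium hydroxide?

n(HCl) per titration = 0.02284 × 0.02295 = 5.242 × 10^-4 mol
n(NaOH) in each aliquot = 5.242 × 10^-4 mol (1:1 ratio)
n(NaOH) in the whole flask = 5.242 × 10^-4 × 500.0/20.00 = 0.01310 mol
mass of NaOH = 0.01310 × 40.00 = 0.5242 g
% NaOH = 0.5242 / 0.7178 × 100 = 73.03 %

73.03 %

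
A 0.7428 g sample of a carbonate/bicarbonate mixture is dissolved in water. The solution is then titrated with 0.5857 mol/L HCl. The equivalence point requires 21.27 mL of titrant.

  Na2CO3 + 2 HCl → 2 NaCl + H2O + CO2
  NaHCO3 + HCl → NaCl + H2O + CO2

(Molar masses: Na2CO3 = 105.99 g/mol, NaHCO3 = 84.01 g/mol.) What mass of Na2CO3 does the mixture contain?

0.5191 g

n(HCl) = 0.02127 × 0.5857 = 0.01246 mol
Let x = n(Na2CO3), y = n(NaHCO3).
Titrant: 2x + 1y = 0.01246;  mass: 105.99x + 84.01y = 0.7428
Solving, x = 4.897 × 10^-3 mol, y = 2.663 × 10^-3 mol
mass of Na2CO3 = 4.897 × 10^-3 × 105.99 = 0.5191 g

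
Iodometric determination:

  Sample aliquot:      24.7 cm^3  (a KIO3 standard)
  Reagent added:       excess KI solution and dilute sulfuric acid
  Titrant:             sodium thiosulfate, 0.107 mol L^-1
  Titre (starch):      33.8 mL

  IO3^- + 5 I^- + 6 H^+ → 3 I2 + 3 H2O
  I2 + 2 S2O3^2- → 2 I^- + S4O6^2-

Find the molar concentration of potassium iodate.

0.0244 mol/L

n(S2O3^2-) = 0.0338 × 0.107 = 3.62 × 10^-3 mol
n(I2) = n(S2O3^2-)/2 = 1.81 × 10^-3 mol
From the 1:3 ratio, n(IO3^-) in the aliquot = 1/3 × 1.81 × 10^-3 = 6.03 × 10^-4 mol
[IO3^-] = 6.03 × 10^-4 / 0.0247 = 0.0244 mol/L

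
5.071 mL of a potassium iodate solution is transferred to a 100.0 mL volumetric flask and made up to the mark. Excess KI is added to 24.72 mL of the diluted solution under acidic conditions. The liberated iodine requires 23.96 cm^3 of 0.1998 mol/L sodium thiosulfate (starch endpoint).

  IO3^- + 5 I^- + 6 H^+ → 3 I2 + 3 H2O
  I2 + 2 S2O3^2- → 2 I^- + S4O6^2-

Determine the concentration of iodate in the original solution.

n(S2O3^2-) = 0.02396 × 0.1998 = 4.787 × 10^-3 mol
n(I2) = n(S2O3^2-)/2 = 2.394 × 10^-3 mol
From the 1:3 ratio, n(IO3^-) in the aliquot = 1/3 × 2.394 × 10^-3 = 7.979 × 10^-4 mol
[IO3^-]_dilute = 7.979 × 10^-4 / 0.02472 = 0.03228 mol/L
[IO3^-]_original = 0.03228 × 100.0/5.071 = 0.6365 mol/L

0.6365 mol/L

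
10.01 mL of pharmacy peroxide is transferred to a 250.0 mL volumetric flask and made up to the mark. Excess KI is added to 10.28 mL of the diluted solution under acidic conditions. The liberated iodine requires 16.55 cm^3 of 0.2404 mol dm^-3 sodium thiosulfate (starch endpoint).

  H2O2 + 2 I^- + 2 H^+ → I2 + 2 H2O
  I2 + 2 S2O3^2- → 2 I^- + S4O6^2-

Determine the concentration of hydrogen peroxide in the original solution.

n(S2O3^2-) = 0.01655 × 0.2404 = 3.979 × 10^-3 mol
n(I2) = n(S2O3^2-)/2 = 1.989 × 10^-3 mol
n(H2O2) in the aliquot = 1.989 × 10^-3 mol (1:1 ratio)
[H2O2]_dilute = 1.989 × 10^-3 / 0.01028 = 0.1935 mol/L
[H2O2]_original = 0.1935 × 250.0/10.01 = 4.833 mol/L

4.833 mol/L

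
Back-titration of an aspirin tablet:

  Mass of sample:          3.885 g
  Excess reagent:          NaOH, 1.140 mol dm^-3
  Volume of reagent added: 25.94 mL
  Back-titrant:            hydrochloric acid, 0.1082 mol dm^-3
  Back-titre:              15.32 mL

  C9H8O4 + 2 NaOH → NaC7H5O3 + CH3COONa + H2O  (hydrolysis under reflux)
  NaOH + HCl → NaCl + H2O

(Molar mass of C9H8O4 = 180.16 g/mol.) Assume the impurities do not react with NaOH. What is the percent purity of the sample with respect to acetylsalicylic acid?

64.72 %

n(NaOH) added = 0.02594 × 1.140 = 0.02957 mol
n(HCl) used in back-titration = 0.01532 × 0.1082 = 1.658 × 10^-3 mol
n(NaOH) left over = 1.658 × 10^-3 mol (1:1 ratio)
n(NaOH) consumed by analyte = 0.02957 − 1.658 × 10^-3 = 0.02791 mol
From the 1:2 ratio, n(C9H8O4) = 1/2 × 0.02791 = 0.01396 mol
mass of C9H8O4 = 0.01396 × 180.16 = 2.514 g
% C9H8O4 = 2.514 / 3.885 × 100 = 64.72 %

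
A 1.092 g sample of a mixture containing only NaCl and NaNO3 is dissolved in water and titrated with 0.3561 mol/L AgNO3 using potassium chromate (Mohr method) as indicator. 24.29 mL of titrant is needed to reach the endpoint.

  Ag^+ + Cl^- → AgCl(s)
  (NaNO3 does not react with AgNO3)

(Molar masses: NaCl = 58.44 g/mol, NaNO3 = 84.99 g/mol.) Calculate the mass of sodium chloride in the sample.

n(AgNO3) = 0.02429 × 0.3561 = 8.650 × 10^-3 mol
Let x = n(NaCl), y = n(NaNO3).
Titrant: 1x = 8.650 × 10^-3;  mass: 58.44x + 84.99y = 1.092
Solving, x = 8.650 × 10^-3 mol, y = 6.901 × 10^-3 mol
mass of NaCl = 8.650 × 10^-3 × 58.44 = 0.5055 g

0.5055 g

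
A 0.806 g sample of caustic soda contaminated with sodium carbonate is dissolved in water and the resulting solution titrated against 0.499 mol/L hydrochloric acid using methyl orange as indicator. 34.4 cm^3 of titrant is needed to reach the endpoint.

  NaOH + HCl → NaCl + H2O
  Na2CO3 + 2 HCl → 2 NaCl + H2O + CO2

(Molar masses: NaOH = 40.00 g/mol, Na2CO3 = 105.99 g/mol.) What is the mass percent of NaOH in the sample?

n(HCl) = 0.0344 × 0.499 = 0.0172 mol
Let x = n(NaOH), y = n(Na2CO3).
Titrant: 1x + 2y = 0.0172;  mass: 40.00x + 105.99y = 0.806
Solving, x = 7.98 × 10^-3 mol, y = 4.59 × 10^-3 mol
mass of NaOH = 7.98 × 10^-3 × 40.00 = 0.319 g
% NaOH = 0.319 / 0.806 × 100 = 39.6 %

39.6 %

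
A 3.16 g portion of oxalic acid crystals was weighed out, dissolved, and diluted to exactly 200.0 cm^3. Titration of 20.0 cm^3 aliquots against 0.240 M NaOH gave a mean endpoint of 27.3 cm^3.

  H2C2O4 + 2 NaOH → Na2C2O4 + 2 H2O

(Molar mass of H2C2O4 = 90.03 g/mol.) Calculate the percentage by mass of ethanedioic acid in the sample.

n(NaOH) per titration = 0.0273 × 0.240 = 6.55 × 10^-3 mol
From the 1:2 ratio, n(H2C2O4) in each aliquot = 1/2 × 6.55 × 10^-3 = 3.28 × 10^-3 mol
n(H2C2O4) in the whole flask = 3.28 × 10^-3 × 200.0/20.0 = 0.0328 mol
mass of H2C2O4 = 0.0328 × 90.03 = 2.95 g
% H2C2O4 = 2.95 / 3.16 × 100 = 93.3 %

93.3 %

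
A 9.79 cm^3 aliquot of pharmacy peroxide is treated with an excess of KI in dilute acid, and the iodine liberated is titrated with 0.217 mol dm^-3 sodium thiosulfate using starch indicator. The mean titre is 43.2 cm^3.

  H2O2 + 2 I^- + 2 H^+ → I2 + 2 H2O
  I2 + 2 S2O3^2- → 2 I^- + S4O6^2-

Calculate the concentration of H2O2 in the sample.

0.479 mol/L

n(S2O3^2-) = 0.0432 × 0.217 = 9.37 × 10^-3 mol
n(I2) = n(S2O3^2-)/2 = 4.69 × 10^-3 mol
n(H2O2) in the aliquot = 4.69 × 10^-3 mol (1:1 ratio)
[H2O2] = 4.69 × 10^-3 / 0.00979 = 0.479 mol/L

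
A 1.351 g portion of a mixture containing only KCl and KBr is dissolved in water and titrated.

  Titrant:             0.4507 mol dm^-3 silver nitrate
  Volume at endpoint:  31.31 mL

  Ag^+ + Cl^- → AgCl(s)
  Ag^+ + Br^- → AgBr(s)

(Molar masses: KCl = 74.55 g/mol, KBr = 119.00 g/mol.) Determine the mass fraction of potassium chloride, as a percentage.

n(AgNO3) = 0.03131 × 0.4507 = 0.01411 mol
Let x = n(KCl), y = n(KBr).
Titrant: 1x + 1y = 0.01411;  mass: 74.55x + 119.00y = 1.351
Solving, x = 7.385 × 10^-3 mol, y = 6.727 × 10^-3 mol
mass of KCl = 7.385 × 10^-3 × 74.55 = 0.5505 g
% KCl = 0.5505 / 1.351 × 100 = 40.75 %

40.75 %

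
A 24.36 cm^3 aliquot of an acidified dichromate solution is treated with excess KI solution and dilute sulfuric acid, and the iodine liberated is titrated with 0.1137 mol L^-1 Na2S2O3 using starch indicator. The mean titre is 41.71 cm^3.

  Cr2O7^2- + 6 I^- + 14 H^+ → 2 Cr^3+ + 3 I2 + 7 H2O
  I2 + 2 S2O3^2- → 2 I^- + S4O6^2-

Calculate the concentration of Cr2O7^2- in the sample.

0.03245 mol/L

n(S2O3^2-) = 0.04171 × 0.1137 = 4.742 × 10^-3 mol
n(I2) = n(S2O3^2-)/2 = 2.371 × 10^-3 mol
From the 1:3 ratio, n(Cr2O7^2-) in the aliquot = 1/3 × 2.371 × 10^-3 = 7.904 × 10^-4 mol
[Cr2O7^2-] = 7.904 × 10^-4 / 0.02436 = 0.03245 mol/L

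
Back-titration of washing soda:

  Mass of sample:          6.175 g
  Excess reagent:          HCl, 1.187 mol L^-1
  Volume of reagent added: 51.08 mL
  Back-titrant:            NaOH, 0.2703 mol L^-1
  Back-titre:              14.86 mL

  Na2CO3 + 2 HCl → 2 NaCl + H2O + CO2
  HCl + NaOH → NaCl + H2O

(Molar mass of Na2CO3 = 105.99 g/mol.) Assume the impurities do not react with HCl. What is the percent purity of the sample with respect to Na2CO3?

48.59 %

n(HCl) added = 0.05108 × 1.187 = 0.06063 mol
n(NaOH) used in back-titration = 0.01486 × 0.2703 = 4.017 × 10^-3 mol
n(HCl) left over = 4.017 × 10^-3 mol (1:1 ratio)
n(HCl) consumed by analyte = 0.06063 − 4.017 × 10^-3 = 0.05662 mol
From the 1:2 ratio, n(Na2CO3) = 1/2 × 0.05662 = 0.02831 mol
mass of Na2CO3 = 0.02831 × 105.99 = 3.000 g
% Na2CO3 = 3.000 / 6.175 × 100 = 48.59 %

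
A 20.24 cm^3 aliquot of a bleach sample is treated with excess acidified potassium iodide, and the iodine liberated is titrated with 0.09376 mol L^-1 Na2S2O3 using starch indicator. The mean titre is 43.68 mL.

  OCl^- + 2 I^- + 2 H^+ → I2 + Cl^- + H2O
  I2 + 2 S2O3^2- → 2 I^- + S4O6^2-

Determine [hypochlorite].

0.1012 mol/L

n(S2O3^2-) = 0.04368 × 0.09376 = 4.095 × 10^-3 mol
n(I2) = n(S2O3^2-)/2 = 2.048 × 10^-3 mol
n(OCl^-) in the aliquot = 2.048 × 10^-3 mol (1:1 ratio)
[OCl^-] = 2.048 × 10^-3 / 0.02024 = 0.1012 mol/L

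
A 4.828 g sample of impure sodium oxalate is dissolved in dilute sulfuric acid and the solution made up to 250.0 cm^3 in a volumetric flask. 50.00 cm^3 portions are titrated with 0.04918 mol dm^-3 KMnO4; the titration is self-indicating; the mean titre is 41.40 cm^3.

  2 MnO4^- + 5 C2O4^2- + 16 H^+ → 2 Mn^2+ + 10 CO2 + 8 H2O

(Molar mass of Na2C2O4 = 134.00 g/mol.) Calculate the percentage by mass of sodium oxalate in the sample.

70.64 %

n(KMnO4) per titration = 0.04140 × 0.04918 = 2.036 × 10^-3 mol
From the 5:2 ratio, n(Na2C2O4) in each aliquot = 5/2 × 2.036 × 10^-3 = 5.090 × 10^-3 mol
n(Na2C2O4) in the whole flask = 5.090 × 10^-3 × 250.0/50.00 = 0.02545 mol
mass of Na2C2O4 = 0.02545 × 134.00 = 3.410 g
% Na2C2O4 = 3.410 / 4.828 × 100 = 70.64 %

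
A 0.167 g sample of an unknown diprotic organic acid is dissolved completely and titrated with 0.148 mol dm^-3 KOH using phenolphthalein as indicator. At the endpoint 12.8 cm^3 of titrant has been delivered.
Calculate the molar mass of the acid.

n(KOH) = 0.0128 L × 0.148 mol/L = 1.89 × 10^-3 mol
From the 1:2 ratio, n(H2A) = 1/2 × 1.89 × 10^-3 = 9.47 × 10^-4 mol
M = m / n = 0.167 g / 9.47 × 10^-4 mol = 176 g/mol

176 g/mol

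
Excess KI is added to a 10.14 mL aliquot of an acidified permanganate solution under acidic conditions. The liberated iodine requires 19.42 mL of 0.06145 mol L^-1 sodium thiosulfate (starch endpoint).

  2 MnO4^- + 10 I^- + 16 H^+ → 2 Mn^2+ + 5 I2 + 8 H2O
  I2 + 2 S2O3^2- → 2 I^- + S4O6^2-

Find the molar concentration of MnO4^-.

0.02354 mol/L

n(S2O3^2-) = 0.01942 × 0.06145 = 1.193 × 10^-3 mol
n(I2) = n(S2O3^2-)/2 = 5.967 × 10^-4 mol
From the 2:5 ratio, n(MnO4^-) in the aliquot = 2/5 × 5.967 × 10^-4 = 2.387 × 10^-4 mol
[MnO4^-] = 2.387 × 10^-4 / 0.01014 = 0.02354 mol/L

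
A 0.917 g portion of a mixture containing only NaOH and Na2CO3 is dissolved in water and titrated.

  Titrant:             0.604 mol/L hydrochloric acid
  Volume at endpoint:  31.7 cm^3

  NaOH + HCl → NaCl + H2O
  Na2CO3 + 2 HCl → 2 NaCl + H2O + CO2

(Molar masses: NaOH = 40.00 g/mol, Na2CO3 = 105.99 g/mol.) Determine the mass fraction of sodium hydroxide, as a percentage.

n(HCl) = 0.0317 × 0.604 = 0.0191 mol
Let x = n(NaOH), y = n(Na2CO3).
Titrant: 1x + 2y = 0.0191;  mass: 40.00x + 105.99y = 0.917
Solving, x = 7.52 × 10^-3 mol, y = 5.81 × 10^-3 mol
mass of NaOH = 7.52 × 10^-3 × 40.00 = 0.301 g
% NaOH = 0.301 / 0.917 × 100 = 32.8 %

32.8 %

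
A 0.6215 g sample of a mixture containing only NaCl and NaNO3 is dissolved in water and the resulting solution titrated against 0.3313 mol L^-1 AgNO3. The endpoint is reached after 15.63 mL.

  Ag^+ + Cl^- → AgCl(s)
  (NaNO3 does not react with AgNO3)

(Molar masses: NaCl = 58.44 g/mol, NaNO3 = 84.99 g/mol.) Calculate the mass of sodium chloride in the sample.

0.3026 g

n(AgNO3) = 0.01563 × 0.3313 = 5.178 × 10^-3 mol
Let x = n(NaCl), y = n(NaNO3).
Titrant: 1x = 5.178 × 10^-3;  mass: 58.44x + 84.99y = 0.6215
Solving, x = 5.178 × 10^-3 mol, y = 3.752 × 10^-3 mol
mass of NaCl = 5.178 × 10^-3 × 58.44 = 0.3026 g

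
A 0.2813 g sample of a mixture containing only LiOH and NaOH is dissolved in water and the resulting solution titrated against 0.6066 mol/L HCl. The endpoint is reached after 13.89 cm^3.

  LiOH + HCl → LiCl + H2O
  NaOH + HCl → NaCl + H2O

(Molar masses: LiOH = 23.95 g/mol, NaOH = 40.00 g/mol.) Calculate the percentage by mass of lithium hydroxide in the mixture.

29.56 %

n(HCl) = 0.01389 × 0.6066 = 8.426 × 10^-3 mol
Let x = n(LiOH), y = n(NaOH).
Titrant: 1x + 1y = 8.426 × 10^-3;  mass: 23.95x + 40.00y = 0.2813
Solving, x = 3.472 × 10^-3 mol, y = 4.954 × 10^-3 mol
mass of LiOH = 3.472 × 10^-3 × 23.95 = 0.08316 g
% LiOH = 0.08316 / 0.2813 × 100 = 29.56 %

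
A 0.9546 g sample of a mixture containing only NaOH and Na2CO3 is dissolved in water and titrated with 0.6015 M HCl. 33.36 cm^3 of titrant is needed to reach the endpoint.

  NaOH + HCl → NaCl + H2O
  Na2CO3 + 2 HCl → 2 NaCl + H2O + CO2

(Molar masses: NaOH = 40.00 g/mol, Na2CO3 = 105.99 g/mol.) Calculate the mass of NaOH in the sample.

0.3349 g

n(HCl) = 0.03336 × 0.6015 = 0.02007 mol
Let x = n(NaOH), y = n(Na2CO3).
Titrant: 1x + 2y = 0.02007;  mass: 40.00x + 105.99y = 0.9546
Solving, x = 8.372 × 10^-3 mol, y = 5.847 × 10^-3 mol
mass of NaOH = 8.372 × 10^-3 × 40.00 = 0.3349 g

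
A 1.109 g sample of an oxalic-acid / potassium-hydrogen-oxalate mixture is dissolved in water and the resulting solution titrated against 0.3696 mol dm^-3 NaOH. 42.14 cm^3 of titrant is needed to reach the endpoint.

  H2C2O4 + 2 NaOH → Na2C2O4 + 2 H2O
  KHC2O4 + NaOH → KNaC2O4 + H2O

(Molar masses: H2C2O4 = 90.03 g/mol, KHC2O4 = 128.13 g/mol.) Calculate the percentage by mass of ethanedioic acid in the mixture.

n(NaOH) = 0.04214 × 0.3696 = 0.01557 mol
Let x = n(H2C2O4), y = n(KHC2O4).
Titrant: 2x + 1y = 0.01557;  mass: 90.03x + 128.13y = 1.109
Solving, x = 5.334 × 10^-3 mol, y = 4.908 × 10^-3 mol
mass of H2C2O4 = 5.334 × 10^-3 × 90.03 = 0.4802 g
% H2C2O4 = 0.4802 / 1.109 × 100 = 43.30 %

43.30 %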